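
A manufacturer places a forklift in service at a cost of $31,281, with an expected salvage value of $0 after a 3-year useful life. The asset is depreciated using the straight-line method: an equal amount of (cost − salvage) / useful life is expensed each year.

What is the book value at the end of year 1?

Depreciable base = $31,281 − $0 = $31,281.
Annual expense = $31,281 / 3 = $10,427.
End of year 1: book value $20,854.

$20,854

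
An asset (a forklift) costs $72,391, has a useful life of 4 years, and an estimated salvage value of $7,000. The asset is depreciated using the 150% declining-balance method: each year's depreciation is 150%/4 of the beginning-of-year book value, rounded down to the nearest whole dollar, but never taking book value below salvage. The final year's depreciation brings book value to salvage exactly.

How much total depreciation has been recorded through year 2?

Depreciable base = $72,391 − $7,000 = $65,391.
Year 1: ⌊$72,391 × 150%/4⌋ = $27,146. Book value $45,245.
Year 2: ⌊$45,245 × 150%/4⌋ = $16,966. Book value $28,279.
Accumulated through year 2 = $72,391 − $28,279 = $44,112.

$44,112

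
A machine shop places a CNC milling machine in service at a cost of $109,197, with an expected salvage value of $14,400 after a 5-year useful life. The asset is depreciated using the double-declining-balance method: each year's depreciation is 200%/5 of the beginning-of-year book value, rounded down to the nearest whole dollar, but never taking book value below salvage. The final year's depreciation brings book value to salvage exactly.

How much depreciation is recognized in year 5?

$0

Depreciable base = $109,197 − $14,400 = $94,797.
Year 1: ⌊$109,197 × 200%/5⌋ = $43,678. Book value $65,519.
Year 2: ⌊$65,519 × 200%/5⌋ = $26,207. Book value $39,312.
Year 3: ⌊$39,312 × 200%/5⌋ = $15,724. Book value $23,588.
Year 4: ⌊$23,588 × 200%/5⌋ = $9,435, capped at $9,188. Book value $14,400.
Year 5 (final): $14,400 − $14,400 = $0. Book value $14,400.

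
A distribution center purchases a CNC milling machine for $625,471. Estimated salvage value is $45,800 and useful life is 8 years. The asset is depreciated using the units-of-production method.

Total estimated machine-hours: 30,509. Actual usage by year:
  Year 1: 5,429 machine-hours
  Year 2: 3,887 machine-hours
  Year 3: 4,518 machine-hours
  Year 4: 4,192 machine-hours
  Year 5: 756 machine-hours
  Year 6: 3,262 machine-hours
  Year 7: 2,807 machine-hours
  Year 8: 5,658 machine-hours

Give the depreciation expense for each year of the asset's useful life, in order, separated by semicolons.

Depreciable base = $625,471 − $45,800 = $579,671.
Rate = $579,671 / 30,509 machine-hours = $19 per machine-hour.
Year 1: 5,429 × $19 = $103,151. Book value $522,320.
Year 2: 3,887 × $19 = $73,853. Book value $448,467.
Year 3: 4,518 × $19 = $85,842. Book value $362,625.
Year 4: 4,192 × $19 = $79,648. Book value $282,977.
Year 5: 756 × $19 = $14,364. Book value $268,613.
Year 6: 3,262 × $19 = $61,978. Book value $206,635.
Year 7: 2,807 × $19 = $53,333. Book value $153,302.
Year 8: 5,658 × $19 = $107,502. Book value $45,800.

$103,151; $73,853; $85,842; $79,648; $14,364; $61,978; $53,333; $107,502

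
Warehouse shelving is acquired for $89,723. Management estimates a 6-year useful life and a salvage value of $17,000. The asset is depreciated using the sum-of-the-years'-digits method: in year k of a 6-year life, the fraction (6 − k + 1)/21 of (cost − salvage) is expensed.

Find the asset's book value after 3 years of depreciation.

Depreciable base = $89,723 − $17,000 = $72,723.
Sum of the years' digits = 6+5+4+3+2+1 = 21.
Year 1: $72,723 × 6/21 = $20,778. Book value $68,945.
Year 2: $72,723 × 5/21 = $17,315. Book value $51,630.
Year 3: $72,723 × 4/21 = $13,852. Book value $37,778.

$37,778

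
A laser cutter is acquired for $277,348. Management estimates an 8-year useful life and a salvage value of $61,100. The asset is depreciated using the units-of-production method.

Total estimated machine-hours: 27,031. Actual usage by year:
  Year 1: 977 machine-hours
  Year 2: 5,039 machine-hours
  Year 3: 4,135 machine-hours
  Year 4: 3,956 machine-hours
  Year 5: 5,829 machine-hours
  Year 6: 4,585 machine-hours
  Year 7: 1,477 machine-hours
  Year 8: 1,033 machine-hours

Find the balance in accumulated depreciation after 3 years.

Depreciable base = $277,348 − $61,100 = $216,248.
Rate = $216,248 / 27,031 machine-hours = $8 per machine-hour.
Year 1: 977 × $8 = $7,816. Book value $269,532.
Year 2: 5,039 × $8 = $40,312. Book value $229,220.
Year 3: 4,135 × $8 = $33,080. Book value $196,140.
Accumulated through year 3 = $277,348 − $196,140 = $81,208.

$81,208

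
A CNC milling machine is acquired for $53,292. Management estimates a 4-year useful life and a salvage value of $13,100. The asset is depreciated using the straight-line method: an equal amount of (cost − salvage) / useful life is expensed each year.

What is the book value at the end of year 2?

$33,196

Depreciable base = $53,292 − $13,100 = $40,192.
Annual expense = $40,192 / 4 = $10,048.
End of year 1: book value $43,244.
End of year 2: book value $33,196.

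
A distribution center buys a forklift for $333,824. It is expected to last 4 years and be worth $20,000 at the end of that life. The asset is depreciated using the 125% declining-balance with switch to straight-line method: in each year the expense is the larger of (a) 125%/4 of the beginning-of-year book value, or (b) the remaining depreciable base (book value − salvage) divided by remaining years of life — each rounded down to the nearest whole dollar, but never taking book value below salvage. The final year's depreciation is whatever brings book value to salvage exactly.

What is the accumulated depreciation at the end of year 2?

$176,040

Depreciable base = $333,824 − $20,000 = $313,824.
Year 1: DB = ⌊$333,824 × 125%/4⌋ = $104,320; SL = ⌊$313,824/4⌋ = $78,456 → take DB $104,320. Book value $229,504.
Year 2: DB = ⌊$229,504 × 125%/4⌋ = $71,720; SL = ⌊$209,504/3⌋ = $69,834 → take DB $71,720. Book value $157,784.
Accumulated through year 2 = $333,824 − $157,784 = $176,040.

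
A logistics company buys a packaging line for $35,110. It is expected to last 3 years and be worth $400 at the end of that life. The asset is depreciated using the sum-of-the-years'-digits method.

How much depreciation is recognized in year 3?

$5,785

Depreciable base = $35,110 − $400 = $34,710.
Sum of the years' digits = 3+2+1 = 6.
Year 1: $34,710 × 3/6 = $17,355. Book value $17,755.
Year 2: $34,710 × 2/6 = $11,570. Book value $6,185.
Year 3: $34,710 × 1/6 = $5,785. Book value $400.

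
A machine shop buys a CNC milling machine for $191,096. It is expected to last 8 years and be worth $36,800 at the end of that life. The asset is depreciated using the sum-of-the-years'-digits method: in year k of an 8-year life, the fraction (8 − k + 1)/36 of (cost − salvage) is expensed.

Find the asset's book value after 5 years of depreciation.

Depreciable base = $191,096 − $36,800 = $154,296.
Sum of the years' digits = 8+7+6+5+4+3+2+1 = 36.
Year 1: $154,296 × 8/36 = $34,288. Book value $156,808.
Year 2: $154,296 × 7/36 = $30,002. Book value $126,806.
Year 3: $154,296 × 6/36 = $25,716. Book value $101,090.
Year 4: $154,296 × 5/36 = $21,430. Book value $79,660.
Year 5: $154,296 × 4/36 = $17,144. Book value $62,516.

$62,516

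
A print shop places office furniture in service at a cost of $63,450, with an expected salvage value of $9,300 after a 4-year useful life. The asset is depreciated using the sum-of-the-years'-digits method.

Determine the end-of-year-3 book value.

$14,715

Depreciable base = $63,450 − $9,300 = $54,150.
Sum of the years' digits = 4+3+2+1 = 10.
Year 1: $54,150 × 4/10 = $21,660. Book value $41,790.
Year 2: $54,150 × 3/10 = $16,245. Book value $25,545.
Year 3: $54,150 × 2/10 = $10,830. Book value $14,715.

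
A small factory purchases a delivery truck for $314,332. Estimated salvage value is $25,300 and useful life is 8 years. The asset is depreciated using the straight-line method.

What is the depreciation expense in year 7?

$36,129

Depreciable base = $314,332 − $25,300 = $289,032.
Annual expense = $289,032 / 8 = $36,129.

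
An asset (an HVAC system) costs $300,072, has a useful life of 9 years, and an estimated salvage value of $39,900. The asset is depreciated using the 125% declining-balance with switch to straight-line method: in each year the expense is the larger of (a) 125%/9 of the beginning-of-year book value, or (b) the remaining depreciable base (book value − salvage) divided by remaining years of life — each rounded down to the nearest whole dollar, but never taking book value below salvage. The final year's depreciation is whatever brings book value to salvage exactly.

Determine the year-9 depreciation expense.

Depreciable base = $300,072 − $39,900 = $260,172.
Year 1: DB = ⌊$300,072 × 125%/9⌋ = $41,676; SL = ⌊$260,172/9⌋ = $28,908 → take DB $41,676. Book value $258,396.
Year 2: DB = ⌊$258,396 × 125%/9⌋ = $35,888; SL = ⌊$218,496/8⌋ = $27,312 → take DB $35,888. Book value $222,508.
Year 3: DB = ⌊$222,508 × 125%/9⌋ = $30,903; SL = ⌊$182,608/7⌋ = $26,086 → take DB $30,903. Book value $191,605.
Year 4: DB = ⌊$191,605 × 125%/9⌋ = $26,611; SL = ⌊$151,705/6⌋ = $25,284 → take DB $26,611. Book value $164,994.
Year 5: DB = ⌊$164,994 × 125%/9⌋ = $22,915; SL = ⌊$125,094/5⌋ = $25,018 → take SL $25,018. Book value $139,976.
Year 6: DB = ⌊$139,976 × 125%/9⌋ = $19,441; SL = ⌊$100,076/4⌋ = $25,019 → take SL $25,019. Book value $114,957.
Year 7: DB = ⌊$114,957 × 125%/9⌋ = $15,966; SL = ⌊$75,057/3⌋ = $25,019 → take SL $25,019. Book value $89,938.
Year 8: DB = ⌊$89,938 × 125%/9⌋ = $12,491; SL = ⌊$50,038/2⌋ = $25,019 → take SL $25,019. Book value $64,919.
Year 9 (final): $64,919 − $39,900 = $25,019. Book value $39,900.

$25,019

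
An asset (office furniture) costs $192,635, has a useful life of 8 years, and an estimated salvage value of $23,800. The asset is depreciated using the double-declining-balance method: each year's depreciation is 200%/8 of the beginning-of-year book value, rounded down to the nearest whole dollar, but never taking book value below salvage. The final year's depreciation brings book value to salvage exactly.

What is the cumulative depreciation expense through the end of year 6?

$158,349

Depreciable base = $192,635 − $23,800 = $168,835.
Year 1: ⌊$192,635 × 200%/8⌋ = $48,158. Book value $144,477.
Year 2: ⌊$144,477 × 200%/8⌋ = $36,119. Book value $108,358.
Year 3: ⌊$108,358 × 200%/8⌋ = $27,089. Book value $81,269.
Year 4: ⌊$81,269 × 200%/8⌋ = $20,317. Book value $60,952.
Year 5: ⌊$60,952 × 200%/8⌋ = $15,238. Book value $45,714.
Year 6: ⌊$45,714 × 200%/8⌋ = $11,428. Book value $34,286.
Accumulated through year 6 = $192,635 − $34,286 = $158,349.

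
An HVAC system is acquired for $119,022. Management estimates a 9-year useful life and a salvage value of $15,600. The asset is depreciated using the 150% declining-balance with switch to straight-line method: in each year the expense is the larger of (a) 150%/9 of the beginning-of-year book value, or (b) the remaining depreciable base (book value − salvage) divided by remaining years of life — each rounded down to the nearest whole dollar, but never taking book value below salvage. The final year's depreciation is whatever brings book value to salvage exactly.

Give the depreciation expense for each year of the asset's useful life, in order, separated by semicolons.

Depreciable base = $119,022 − $15,600 = $103,422.
Year 1: DB = ⌊$119,022 × 150%/9⌋ = $19,837; SL = ⌊$103,422/9⌋ = $11,491 → take DB $19,837. Book value $99,185.
Year 2: DB = ⌊$99,185 × 150%/9⌋ = $16,530; SL = ⌊$83,585/8⌋ = $10,448 → take DB $16,530. Book value $82,655.
Year 3: DB = ⌊$82,655 × 150%/9⌋ = $13,775; SL = ⌊$67,055/7⌋ = $9,579 → take DB $13,775. Book value $68,880.
Year 4: DB = ⌊$68,880 × 150%/9⌋ = $11,480; SL = ⌊$53,280/6⌋ = $8,880 → take DB $11,480. Book value $57,400.
Year 5: DB = ⌊$57,400 × 150%/9⌋ = $9,566; SL = ⌊$41,800/5⌋ = $8,360 → take DB $9,566. Book value $47,834.
Year 6: DB = ⌊$47,834 × 150%/9⌋ = $7,972; SL = ⌊$32,234/4⌋ = $8,058 → take SL $8,058. Book value $39,776.
Year 7: DB = ⌊$39,776 × 150%/9⌋ = $6,629; SL = ⌊$24,176/3⌋ = $8,058 → take SL $8,058. Book value $31,718.
Year 8: DB = ⌊$31,718 × 150%/9⌋ = $5,286; SL = ⌊$16,118/2⌋ = $8,059 → take SL $8,059. Book value $23,659.
Year 9 (final): $23,659 − $15,600 = $8,059. Book value $15,600.

$19,837; $16,530; $13,775; $11,480; $9,566; $8,058; $8,058; $8,059; $8,059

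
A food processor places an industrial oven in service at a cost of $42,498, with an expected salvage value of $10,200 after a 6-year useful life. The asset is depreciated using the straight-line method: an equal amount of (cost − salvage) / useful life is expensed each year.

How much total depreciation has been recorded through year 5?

Depreciable base = $42,498 − $10,200 = $32,298.
Annual expense = $32,298 / 6 = $5,383.
End of year 1: book value $37,115.
End of year 2: book value $31,732.
End of year 3: book value $26,349.
End of year 4: book value $20,966.
End of year 5: book value $15,583.
Accumulated through year 5 = $42,498 − $15,583 = $26,915.

$26,915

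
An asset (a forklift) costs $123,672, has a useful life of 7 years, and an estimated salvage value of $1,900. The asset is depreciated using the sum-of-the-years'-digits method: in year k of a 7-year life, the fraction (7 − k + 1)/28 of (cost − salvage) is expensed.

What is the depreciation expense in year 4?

Depreciable base = $123,672 − $1,900 = $121,772.
Sum of the years' digits = 7+6+5+4+3+2+1 = 28.
Year 1: $121,772 × 7/28 = $30,443. Book value $93,229.
Year 2: $121,772 × 6/28 = $26,094. Book value $67,135.
Year 3: $121,772 × 5/28 = $21,745. Book value $45,390.
Year 4: $121,772 × 4/28 = $17,396. Book value $27,994.

$17,396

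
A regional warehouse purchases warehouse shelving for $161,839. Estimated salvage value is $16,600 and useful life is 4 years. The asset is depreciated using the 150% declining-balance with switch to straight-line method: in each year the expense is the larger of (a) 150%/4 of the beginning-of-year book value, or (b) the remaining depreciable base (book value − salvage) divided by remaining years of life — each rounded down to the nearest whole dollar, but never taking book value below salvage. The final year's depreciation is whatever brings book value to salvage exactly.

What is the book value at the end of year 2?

Depreciable base = $161,839 − $16,600 = $145,239.
Year 1: DB = ⌊$161,839 × 150%/4⌋ = $60,689; SL = ⌊$145,239/4⌋ = $36,309 → take DB $60,689. Book value $101,150.
Year 2: DB = ⌊$101,150 × 150%/4⌋ = $37,931; SL = ⌊$84,550/3⌋ = $28,183 → take DB $37,931. Book value $63,219.

$63,219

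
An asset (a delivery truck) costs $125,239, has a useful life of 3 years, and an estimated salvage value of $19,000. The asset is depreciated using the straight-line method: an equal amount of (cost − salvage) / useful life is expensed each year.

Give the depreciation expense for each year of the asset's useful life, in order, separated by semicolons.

$35,413; $35,413; $35,413

Depreciable base = $125,239 − $19,000 = $106,239.
Annual expense = $106,239 / 3 = $35,413.
End of year 1: book value $89,826.
End of year 2: book value $54,413.
End of year 3: book value $19,000.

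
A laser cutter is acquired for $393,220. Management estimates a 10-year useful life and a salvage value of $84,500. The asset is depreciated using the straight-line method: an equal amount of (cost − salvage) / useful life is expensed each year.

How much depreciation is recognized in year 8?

$30,872

Depreciable base = $393,220 − $84,500 = $308,720.
Annual expense = $308,720 / 10 = $30,872.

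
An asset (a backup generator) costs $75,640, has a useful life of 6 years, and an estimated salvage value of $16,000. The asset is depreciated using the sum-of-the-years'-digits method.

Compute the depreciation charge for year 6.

$2,840

Depreciable base = $75,640 − $16,000 = $59,640.
Sum of the years' digits = 6+5+4+3+2+1 = 21.
Year 1: $59,640 × 6/21 = $17,040. Book value $58,600.
Year 2: $59,640 × 5/21 = $14,200. Book value $44,400.
Year 3: $59,640 × 4/21 = $11,360. Book value $33,040.
Year 4: $59,640 × 3/21 = $8,520. Book value $24,520.
Year 5: $59,640 × 2/21 = $5,680. Book value $18,840.
Year 6: $59,640 × 1/21 = $2,840. Book value $16,000.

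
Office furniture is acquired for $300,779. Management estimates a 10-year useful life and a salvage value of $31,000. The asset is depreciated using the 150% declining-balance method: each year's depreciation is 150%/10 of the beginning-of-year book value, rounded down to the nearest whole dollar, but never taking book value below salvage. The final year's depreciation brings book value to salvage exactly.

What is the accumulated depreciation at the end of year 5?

Depreciable base = $300,779 − $31,000 = $269,779.
Year 1: ⌊$300,779 × 150%/10⌋ = $45,116. Book value $255,663.
Year 2: ⌊$255,663 × 150%/10⌋ = $38,349. Book value $217,314.
Year 3: ⌊$217,314 × 150%/10⌋ = $32,597. Book value $184,717.
Year 4: ⌊$184,717 × 150%/10⌋ = $27,707. Book value $157,010.
Year 5: ⌊$157,010 × 150%/10⌋ = $23,551. Book value $133,459.
Accumulated through year 5 = $300,779 − $133,459 = $167,320.

$167,320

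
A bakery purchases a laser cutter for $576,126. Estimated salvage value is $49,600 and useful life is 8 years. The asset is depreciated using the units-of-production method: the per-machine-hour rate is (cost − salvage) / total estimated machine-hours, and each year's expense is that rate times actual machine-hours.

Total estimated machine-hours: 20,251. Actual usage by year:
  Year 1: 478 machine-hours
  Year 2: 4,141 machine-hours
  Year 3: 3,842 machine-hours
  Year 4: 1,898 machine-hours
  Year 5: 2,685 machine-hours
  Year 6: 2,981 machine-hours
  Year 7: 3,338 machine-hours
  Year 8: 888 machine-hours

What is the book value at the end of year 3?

Depreciable base = $576,126 − $49,600 = $526,526.
Rate = $526,526 / 20,251 machine-hours = $26 per machine-hour.
Year 1: 478 × $26 = $12,428. Book value $563,698.
Year 2: 4,141 × $26 = $107,666. Book value $456,032.
Year 3: 3,842 × $26 = $99,892. Book value $356,140.

$356,140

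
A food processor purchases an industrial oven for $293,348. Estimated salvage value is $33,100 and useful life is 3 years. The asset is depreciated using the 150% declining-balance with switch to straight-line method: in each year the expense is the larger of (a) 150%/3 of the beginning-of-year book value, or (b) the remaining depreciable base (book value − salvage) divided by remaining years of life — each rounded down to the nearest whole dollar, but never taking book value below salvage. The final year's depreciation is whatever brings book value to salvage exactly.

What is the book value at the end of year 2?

Depreciable base = $293,348 − $33,100 = $260,248.
Year 1: DB = ⌊$293,348 × 150%/3⌋ = $146,674; SL = ⌊$260,248/3⌋ = $86,749 → take DB $146,674. Book value $146,674.
Year 2: DB = ⌊$146,674 × 150%/3⌋ = $73,337; SL = ⌊$113,574/2⌋ = $56,787 → take DB $73,337. Book value $73,337.

$73,337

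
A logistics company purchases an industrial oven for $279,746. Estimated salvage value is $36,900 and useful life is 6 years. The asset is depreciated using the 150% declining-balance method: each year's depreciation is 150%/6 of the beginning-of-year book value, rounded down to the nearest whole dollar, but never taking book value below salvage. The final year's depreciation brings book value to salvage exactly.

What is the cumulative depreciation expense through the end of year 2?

$122,388

Depreciable base = $279,746 − $36,900 = $242,846.
Year 1: ⌊$279,746 × 150%/6⌋ = $69,936. Book value $209,810.
Year 2: ⌊$209,810 × 150%/6⌋ = $52,452. Book value $157,358.
Accumulated through year 2 = $279,746 − $157,358 = $122,388.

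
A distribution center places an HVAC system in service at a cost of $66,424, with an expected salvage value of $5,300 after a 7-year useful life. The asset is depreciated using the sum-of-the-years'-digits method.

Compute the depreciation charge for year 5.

Depreciable base = $66,424 − $5,300 = $61,124.
Sum of the years' digits = 7+6+5+4+3+2+1 = 28.
Year 1: $61,124 × 7/28 = $15,281. Book value $51,143.
Year 2: $61,124 × 6/28 = $13,098. Book value $38,045.
Year 3: $61,124 × 5/28 = $10,915. Book value $27,130.
Year 4: $61,124 × 4/28 = $8,732. Book value $18,398.
Year 5: $61,124 × 3/28 = $6,549. Book value $11,849.

$6,549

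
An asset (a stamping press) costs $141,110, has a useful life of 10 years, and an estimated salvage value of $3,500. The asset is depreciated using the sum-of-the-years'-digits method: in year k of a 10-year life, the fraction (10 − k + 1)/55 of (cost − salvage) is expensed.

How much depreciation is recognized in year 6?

$12,510

Depreciable base = $141,110 − $3,500 = $137,610.
Sum of the years' digits = 10+9+8+7+6+5+4+3+2+1 = 55.
Year 1: $137,610 × 10/55 = $25,020. Book value $116,090.
Year 2: $137,610 × 9/55 = $22,518. Book value $93,572.
Year 3: $137,610 × 8/55 = $20,016. Book value $73,556.
Year 4: $137,610 × 7/55 = $17,514. Book value $56,042.
Year 5: $137,610 × 6/55 = $15,012. Book value $41,030.
Year 6: $137,610 × 5/55 = $12,510. Book value $28,520.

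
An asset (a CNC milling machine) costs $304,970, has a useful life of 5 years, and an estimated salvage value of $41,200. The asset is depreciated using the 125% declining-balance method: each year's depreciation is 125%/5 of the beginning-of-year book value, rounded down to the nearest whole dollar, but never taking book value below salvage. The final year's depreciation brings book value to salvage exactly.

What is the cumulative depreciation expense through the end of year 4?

Depreciable base = $304,970 − $41,200 = $263,770.
Year 1: ⌊$304,970 × 125%/5⌋ = $76,242. Book value $228,728.
Year 2: ⌊$228,728 × 125%/5⌋ = $57,182. Book value $171,546.
Year 3: ⌊$171,546 × 125%/5⌋ = $42,886. Book value $128,660.
Year 4: ⌊$128,660 × 125%/5⌋ = $32,165. Book value $96,495.
Accumulated through year 4 = $304,970 − $96,495 = $208,475.

$208,475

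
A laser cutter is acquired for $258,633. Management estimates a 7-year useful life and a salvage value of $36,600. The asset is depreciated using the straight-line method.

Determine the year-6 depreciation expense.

Depreciable base = $258,633 − $36,600 = $222,033.
Annual expense = $222,033 / 7 = $31,719.

$31,719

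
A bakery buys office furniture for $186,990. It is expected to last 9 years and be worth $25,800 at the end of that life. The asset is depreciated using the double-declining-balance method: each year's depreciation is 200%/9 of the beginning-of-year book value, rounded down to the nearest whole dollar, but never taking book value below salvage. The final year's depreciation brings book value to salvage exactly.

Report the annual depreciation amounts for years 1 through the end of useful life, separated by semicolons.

Depreciable base = $186,990 − $25,800 = $161,190.
Year 1: ⌊$186,990 × 200%/9⌋ = $41,553. Book value $145,437.
Year 2: ⌊$145,437 × 200%/9⌋ = $32,319. Book value $113,118.
Year 3: ⌊$113,118 × 200%/9⌋ = $25,137. Book value $87,981.
Year 4: ⌊$87,981 × 200%/9⌋ = $19,551. Book value $68,430.
Year 5: ⌊$68,430 × 200%/9⌋ = $15,206. Book value $53,224.
Year 6: ⌊$53,224 × 200%/9⌋ = $11,827. Book value $41,397.
Year 7: ⌊$41,397 × 200%/9⌋ = $9,199. Book value $32,198.
Year 8: ⌊$32,198 × 200%/9⌋ = $7,155, capped at $6,398. Book value $25,800.
Year 9 (final): $25,800 − $25,800 = $0. Book value $25,800.

$41,553; $32,319; $25,137; $19,551; $15,206; $11,827; $9,199; $6,398; $0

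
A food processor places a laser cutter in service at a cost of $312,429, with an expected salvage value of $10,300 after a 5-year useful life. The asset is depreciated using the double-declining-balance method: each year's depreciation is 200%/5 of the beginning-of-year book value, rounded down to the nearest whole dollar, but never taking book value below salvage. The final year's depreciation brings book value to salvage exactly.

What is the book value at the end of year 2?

$112,475

Depreciable base = $312,429 − $10,300 = $302,129.
Year 1: ⌊$312,429 × 200%/5⌋ = $124,971. Book value $187,458.
Year 2: ⌊$187,458 × 200%/5⌋ = $74,983. Book value $112,475.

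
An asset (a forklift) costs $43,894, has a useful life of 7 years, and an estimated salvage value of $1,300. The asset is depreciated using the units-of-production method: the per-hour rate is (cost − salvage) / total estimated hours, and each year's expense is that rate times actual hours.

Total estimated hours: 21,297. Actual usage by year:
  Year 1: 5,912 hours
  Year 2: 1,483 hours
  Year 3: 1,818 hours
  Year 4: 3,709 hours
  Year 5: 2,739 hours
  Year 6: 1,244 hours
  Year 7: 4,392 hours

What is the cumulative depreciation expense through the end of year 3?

Depreciable base = $43,894 − $1,300 = $42,594.
Rate = $42,594 / 21,297 hours = $2 per hour.
Year 1: 5,912 × $2 = $11,824. Book value $32,070.
Year 2: 1,483 × $2 = $2,966. Book value $29,104.
Year 3: 1,818 × $2 = $3,636. Book value $25,468.
Accumulated through year 3 = $43,894 − $25,468 = $18,426.

$18,426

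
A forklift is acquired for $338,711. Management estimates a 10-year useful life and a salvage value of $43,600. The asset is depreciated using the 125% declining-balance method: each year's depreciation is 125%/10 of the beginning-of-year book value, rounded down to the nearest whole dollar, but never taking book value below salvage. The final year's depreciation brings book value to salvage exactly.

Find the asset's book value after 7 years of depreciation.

Depreciable base = $338,711 − $43,600 = $295,111.
Year 1: ⌊$338,711 × 125%/10⌋ = $42,338. Book value $296,373.
Year 2: ⌊$296,373 × 125%/10⌋ = $37,046. Book value $259,327.
Year 3: ⌊$259,327 × 125%/10⌋ = $32,415. Book value $226,912.
Year 4: ⌊$226,912 × 125%/10⌋ = $28,364. Book value $198,548.
Year 5: ⌊$198,548 × 125%/10⌋ = $24,818. Book value $173,730.
Year 6: ⌊$173,730 × 125%/10⌋ = $21,716. Book value $152,014.
Year 7: ⌊$152,014 × 125%/10⌋ = $19,001. Book value $133,013.

$133,013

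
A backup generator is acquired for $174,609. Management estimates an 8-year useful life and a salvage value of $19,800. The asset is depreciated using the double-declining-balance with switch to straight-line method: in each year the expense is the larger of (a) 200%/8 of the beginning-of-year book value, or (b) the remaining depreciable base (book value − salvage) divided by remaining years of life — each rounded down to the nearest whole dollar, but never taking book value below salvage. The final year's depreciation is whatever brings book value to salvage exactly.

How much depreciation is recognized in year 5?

$13,812

Depreciable base = $174,609 − $19,800 = $154,809.
Year 1: DB = ⌊$174,609 × 200%/8⌋ = $43,652; SL = ⌊$154,809/8⌋ = $19,351 → take DB $43,652. Book value $130,957.
Year 2: DB = ⌊$130,957 × 200%/8⌋ = $32,739; SL = ⌊$111,157/7⌋ = $15,879 → take DB $32,739. Book value $98,218.
Year 3: DB = ⌊$98,218 × 200%/8⌋ = $24,554; SL = ⌊$78,418/6⌋ = $13,069 → take DB $24,554. Book value $73,664.
Year 4: DB = ⌊$73,664 × 200%/8⌋ = $18,416; SL = ⌊$53,864/5⌋ = $10,772 → take DB $18,416. Book value $55,248.
Year 5: DB = ⌊$55,248 × 200%/8⌋ = $13,812; SL = ⌊$35,448/4⌋ = $8,862 → take DB $13,812. Book value $41,436.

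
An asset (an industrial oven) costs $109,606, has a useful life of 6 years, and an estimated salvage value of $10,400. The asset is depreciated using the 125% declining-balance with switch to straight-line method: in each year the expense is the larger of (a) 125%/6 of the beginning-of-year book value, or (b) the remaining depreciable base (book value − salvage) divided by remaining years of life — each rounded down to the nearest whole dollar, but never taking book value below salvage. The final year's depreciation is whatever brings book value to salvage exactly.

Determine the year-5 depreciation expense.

Depreciable base = $109,606 − $10,400 = $99,206.
Year 1: DB = ⌊$109,606 × 125%/6⌋ = $22,834; SL = ⌊$99,206/6⌋ = $16,534 → take DB $22,834. Book value $86,772.
Year 2: DB = ⌊$86,772 × 125%/6⌋ = $18,077; SL = ⌊$76,372/5⌋ = $15,274 → take DB $18,077. Book value $68,695.
Year 3: DB = ⌊$68,695 × 125%/6⌋ = $14,311; SL = ⌊$58,295/4⌋ = $14,573 → take SL $14,573. Book value $54,122.
Year 4: DB = ⌊$54,122 × 125%/6⌋ = $11,275; SL = ⌊$43,722/3⌋ = $14,574 → take SL $14,574. Book value $39,548.
Year 5: DB = ⌊$39,548 × 125%/6⌋ = $8,239; SL = ⌊$29,148/2⌋ = $14,574 → take SL $14,574. Book value $24,974.

$14,574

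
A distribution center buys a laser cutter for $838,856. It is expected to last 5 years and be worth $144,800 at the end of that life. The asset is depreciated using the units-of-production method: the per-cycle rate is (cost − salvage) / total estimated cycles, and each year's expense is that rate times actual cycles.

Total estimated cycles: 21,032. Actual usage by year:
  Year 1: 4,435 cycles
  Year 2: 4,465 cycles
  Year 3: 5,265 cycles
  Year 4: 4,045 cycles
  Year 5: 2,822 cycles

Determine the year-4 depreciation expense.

Depreciable base = $838,856 − $144,800 = $694,056.
Rate = $694,056 / 21,032 cycles = $33 per cycle.
Year 1: 4,435 × $33 = $146,355. Book value $692,501.
Year 2: 4,465 × $33 = $147,345. Book value $545,156.
Year 3: 5,265 × $33 = $173,745. Book value $371,411.
Year 4: 4,045 × $33 = $133,485. Book value $237,926.

$133,485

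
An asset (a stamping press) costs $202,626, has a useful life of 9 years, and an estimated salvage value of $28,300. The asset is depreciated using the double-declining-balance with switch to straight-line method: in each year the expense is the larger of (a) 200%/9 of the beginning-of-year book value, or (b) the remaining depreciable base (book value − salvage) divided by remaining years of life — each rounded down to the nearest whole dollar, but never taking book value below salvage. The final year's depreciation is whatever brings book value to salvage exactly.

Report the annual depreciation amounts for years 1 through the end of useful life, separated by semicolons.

Depreciable base = $202,626 − $28,300 = $174,326.
Year 1: DB = ⌊$202,626 × 200%/9⌋ = $45,028; SL = ⌊$174,326/9⌋ = $19,369 → take DB $45,028. Book value $157,598.
Year 2: DB = ⌊$157,598 × 200%/9⌋ = $35,021; SL = ⌊$129,298/8⌋ = $16,162 → take DB $35,021. Book value $122,577.
Year 3: DB = ⌊$122,577 × 200%/9⌋ = $27,239; SL = ⌊$94,277/7⌋ = $13,468 → take DB $27,239. Book value $95,338.
Year 4: DB = ⌊$95,338 × 200%/9⌋ = $21,186; SL = ⌊$67,038/6⌋ = $11,173 → take DB $21,186. Book value $74,152.
Year 5: DB = ⌊$74,152 × 200%/9⌋ = $16,478; SL = ⌊$45,852/5⌋ = $9,170 → take DB $16,478. Book value $57,674.
Year 6: DB = ⌊$57,674 × 200%/9⌋ = $12,816; SL = ⌊$29,374/4⌋ = $7,343 → take DB $12,816. Book value $44,858.
Year 7: DB = ⌊$44,858 × 200%/9⌋ = $9,968; SL = ⌊$16,558/3⌋ = $5,519 → take DB $9,968. Book value $34,890.
Year 8: DB = ⌊$34,890 × 200%/9⌋ = $7,753; SL = ⌊$6,590/2⌋ = $3,295 → take DB $7,753, capped at $6,590. Book value $28,300.
Year 9 (final): $28,300 − $28,300 = $0. Book value $28,300.

$45,028; $35,021; $27,239; $21,186; $16,478; $12,816; $9,968; $6,590; $0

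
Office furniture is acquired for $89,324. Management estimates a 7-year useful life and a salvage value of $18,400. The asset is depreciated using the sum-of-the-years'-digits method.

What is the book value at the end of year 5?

$25,999

Depreciable base = $89,324 − $18,400 = $70,924.
Sum of the years' digits = 7+6+5+4+3+2+1 = 28.
Year 1: $70,924 × 7/28 = $17,731. Book value $71,593.
Year 2: $70,924 × 6/28 = $15,198. Book value $56,395.
Year 3: $70,924 × 5/28 = $12,665. Book value $43,730.
Year 4: $70,924 × 4/28 = $10,132. Book value $33,598.
Year 5: $70,924 × 3/28 = $7,599. Book value $25,999.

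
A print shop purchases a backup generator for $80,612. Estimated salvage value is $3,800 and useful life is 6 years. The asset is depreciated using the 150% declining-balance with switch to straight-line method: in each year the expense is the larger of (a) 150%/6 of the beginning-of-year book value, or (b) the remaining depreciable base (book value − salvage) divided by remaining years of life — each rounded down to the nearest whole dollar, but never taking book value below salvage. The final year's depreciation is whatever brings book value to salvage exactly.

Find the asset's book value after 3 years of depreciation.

$34,009

Depreciable base = $80,612 − $3,800 = $76,812.
Year 1: DB = ⌊$80,612 × 150%/6⌋ = $20,153; SL = ⌊$76,812/6⌋ = $12,802 → take DB $20,153. Book value $60,459.
Year 2: DB = ⌊$60,459 × 150%/6⌋ = $15,114; SL = ⌊$56,659/5⌋ = $11,331 → take DB $15,114. Book value $45,345.
Year 3: DB = ⌊$45,345 × 150%/6⌋ = $11,336; SL = ⌊$41,545/4⌋ = $10,386 → take DB $11,336. Book value $34,009.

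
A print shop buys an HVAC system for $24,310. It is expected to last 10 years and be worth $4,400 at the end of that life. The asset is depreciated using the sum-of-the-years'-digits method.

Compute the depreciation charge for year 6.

$1,810

Depreciable base = $24,310 − $4,400 = $19,910.
Sum of the years' digits = 10+9+8+7+6+5+4+3+2+1 = 55.
Year 1: $19,910 × 10/55 = $3,620. Book value $20,690.
Year 2: $19,910 × 9/55 = $3,258. Book value $17,432.
Year 3: $19,910 × 8/55 = $2,896. Book value $14,536.
Year 4: $19,910 × 7/55 = $2,534. Book value $12,002.
Year 5: $19,910 × 6/55 = $2,172. Book value $9,830.
Year 6: $19,910 × 5/55 = $1,810. Book value $8,020.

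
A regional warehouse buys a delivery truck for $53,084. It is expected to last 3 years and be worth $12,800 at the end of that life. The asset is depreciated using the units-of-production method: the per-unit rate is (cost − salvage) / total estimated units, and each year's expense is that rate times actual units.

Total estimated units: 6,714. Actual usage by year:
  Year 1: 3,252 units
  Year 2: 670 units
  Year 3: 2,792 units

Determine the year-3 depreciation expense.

Depreciable base = $53,084 − $12,800 = $40,284.
Rate = $40,284 / 6,714 units = $6 per unit.
Year 1: 3,252 × $6 = $19,512. Book value $33,572.
Year 2: 670 × $6 = $4,020. Book value $29,552.
Year 3: 2,792 × $6 = $16,752. Book value $12,800.

$16,752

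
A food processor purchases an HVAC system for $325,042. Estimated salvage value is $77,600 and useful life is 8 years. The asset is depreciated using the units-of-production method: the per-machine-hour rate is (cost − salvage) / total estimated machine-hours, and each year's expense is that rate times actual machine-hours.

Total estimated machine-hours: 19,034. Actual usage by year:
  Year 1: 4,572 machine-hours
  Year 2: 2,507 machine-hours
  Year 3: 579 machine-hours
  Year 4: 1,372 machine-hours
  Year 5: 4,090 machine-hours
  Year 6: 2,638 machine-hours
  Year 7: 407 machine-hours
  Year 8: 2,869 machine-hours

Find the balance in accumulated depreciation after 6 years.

Depreciable base = $325,042 − $77,600 = $247,442.
Rate = $247,442 / 19,034 machine-hours = $13 per machine-hour.
Year 1: 4,572 × $13 = $59,436. Book value $265,606.
Year 2: 2,507 × $13 = $32,591. Book value $233,015.
Year 3: 579 × $13 = $7,527. Book value $225,488.
Year 4: 1,372 × $13 = $17,836. Book value $207,652.
Year 5: 4,090 × $13 = $53,170. Book value $154,482.
Year 6: 2,638 × $13 = $34,294. Book value $120,188.
Accumulated through year 6 = $325,042 − $120,188 = $204,854.

$204,854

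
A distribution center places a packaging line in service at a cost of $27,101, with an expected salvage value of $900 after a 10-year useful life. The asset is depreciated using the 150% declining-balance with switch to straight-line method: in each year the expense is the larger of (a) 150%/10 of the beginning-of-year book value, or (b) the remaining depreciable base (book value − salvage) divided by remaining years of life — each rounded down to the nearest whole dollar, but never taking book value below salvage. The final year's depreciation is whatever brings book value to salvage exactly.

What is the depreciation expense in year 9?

$2,208

Depreciable base = $27,101 − $900 = $26,201.
Year 1: DB = ⌊$27,101 × 150%/10⌋ = $4,065; SL = ⌊$26,201/10⌋ = $2,620 → take DB $4,065. Book value $23,036.
Year 2: DB = ⌊$23,036 × 150%/10⌋ = $3,455; SL = ⌊$22,136/9⌋ = $2,459 → take DB $3,455. Book value $19,581.
Year 3: DB = ⌊$19,581 × 150%/10⌋ = $2,937; SL = ⌊$18,681/8⌋ = $2,335 → take DB $2,937. Book value $16,644.
Year 4: DB = ⌊$16,644 × 150%/10⌋ = $2,496; SL = ⌊$15,744/7⌋ = $2,249 → take DB $2,496. Book value $14,148.
Year 5: DB = ⌊$14,148 × 150%/10⌋ = $2,122; SL = ⌊$13,248/6⌋ = $2,208 → take SL $2,208. Book value $11,940.
Year 6: DB = ⌊$11,940 × 150%/10⌋ = $1,791; SL = ⌊$11,040/5⌋ = $2,208 → take SL $2,208. Book value $9,732.
Year 7: DB = ⌊$9,732 × 150%/10⌋ = $1,459; SL = ⌊$8,832/4⌋ = $2,208 → take SL $2,208. Book value $7,524.
Year 8: DB = ⌊$7,524 × 150%/10⌋ = $1,128; SL = ⌊$6,624/3⌋ = $2,208 → take SL $2,208. Book value $5,316.
Year 9: DB = ⌊$5,316 × 150%/10⌋ = $797; SL = ⌊$4,416/2⌋ = $2,208 → take SL $2,208. Book value $3,108.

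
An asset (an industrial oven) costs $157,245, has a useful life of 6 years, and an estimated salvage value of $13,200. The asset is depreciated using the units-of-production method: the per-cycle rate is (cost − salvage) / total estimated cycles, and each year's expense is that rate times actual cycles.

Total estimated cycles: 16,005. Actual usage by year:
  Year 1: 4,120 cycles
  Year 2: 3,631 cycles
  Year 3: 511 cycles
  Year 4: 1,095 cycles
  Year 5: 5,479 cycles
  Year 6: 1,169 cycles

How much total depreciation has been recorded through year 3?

$74,358

Depreciable base = $157,245 − $13,200 = $144,045.
Rate = $144,045 / 16,005 cycles = $9 per cycle.
Year 1: 4,120 × $9 = $37,080. Book value $120,165.
Year 2: 3,631 × $9 = $32,679. Book value $87,486.
Year 3: 511 × $9 = $4,599. Book value $82,887.
Accumulated through year 3 = $157,245 − $82,887 = $74,358.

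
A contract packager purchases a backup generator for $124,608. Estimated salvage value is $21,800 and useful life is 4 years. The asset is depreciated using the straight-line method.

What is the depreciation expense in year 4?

$25,702

Depreciable base = $124,608 − $21,800 = $102,808.
Annual expense = $102,808 / 4 = $25,702.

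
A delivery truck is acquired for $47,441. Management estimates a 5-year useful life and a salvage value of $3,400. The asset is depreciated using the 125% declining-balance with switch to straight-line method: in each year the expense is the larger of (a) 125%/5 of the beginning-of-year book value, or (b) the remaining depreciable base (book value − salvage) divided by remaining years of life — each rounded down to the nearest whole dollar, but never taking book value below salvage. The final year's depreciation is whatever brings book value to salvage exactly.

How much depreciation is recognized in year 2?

$8,895

Depreciable base = $47,441 − $3,400 = $44,041.
Year 1: DB = ⌊$47,441 × 125%/5⌋ = $11,860; SL = ⌊$44,041/5⌋ = $8,808 → take DB $11,860. Book value $35,581.
Year 2: DB = ⌊$35,581 × 125%/5⌋ = $8,895; SL = ⌊$32,181/4⌋ = $8,045 → take DB $8,895. Book value $26,686.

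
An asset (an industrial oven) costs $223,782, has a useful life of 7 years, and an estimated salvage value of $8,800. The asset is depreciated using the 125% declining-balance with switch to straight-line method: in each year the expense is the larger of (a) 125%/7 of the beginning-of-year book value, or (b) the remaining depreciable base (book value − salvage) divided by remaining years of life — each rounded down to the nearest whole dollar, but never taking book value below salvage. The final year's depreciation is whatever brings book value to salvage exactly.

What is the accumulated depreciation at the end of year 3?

$101,225

Depreciable base = $223,782 − $8,800 = $214,982.
Year 1: DB = ⌊$223,782 × 125%/7⌋ = $39,961; SL = ⌊$214,982/7⌋ = $30,711 → take DB $39,961. Book value $183,821.
Year 2: DB = ⌊$183,821 × 125%/7⌋ = $32,825; SL = ⌊$175,021/6⌋ = $29,170 → take DB $32,825. Book value $150,996.
Year 3: DB = ⌊$150,996 × 125%/7⌋ = $26,963; SL = ⌊$142,196/5⌋ = $28,439 → take SL $28,439. Book value $122,557.
Accumulated through year 3 = $223,782 − $122,557 = $101,225.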